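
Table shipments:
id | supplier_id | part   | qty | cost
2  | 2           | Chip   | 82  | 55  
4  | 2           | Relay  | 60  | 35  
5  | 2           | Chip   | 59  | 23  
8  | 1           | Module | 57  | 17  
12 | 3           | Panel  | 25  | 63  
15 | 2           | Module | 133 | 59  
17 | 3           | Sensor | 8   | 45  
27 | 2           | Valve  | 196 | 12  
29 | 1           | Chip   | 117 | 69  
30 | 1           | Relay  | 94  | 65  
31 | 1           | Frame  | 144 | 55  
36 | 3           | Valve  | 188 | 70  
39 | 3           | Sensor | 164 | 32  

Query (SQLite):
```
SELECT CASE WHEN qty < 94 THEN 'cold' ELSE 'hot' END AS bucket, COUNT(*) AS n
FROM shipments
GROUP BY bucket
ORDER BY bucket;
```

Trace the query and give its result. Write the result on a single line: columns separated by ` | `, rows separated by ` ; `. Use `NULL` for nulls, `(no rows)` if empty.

cold | 6 ; hot | 7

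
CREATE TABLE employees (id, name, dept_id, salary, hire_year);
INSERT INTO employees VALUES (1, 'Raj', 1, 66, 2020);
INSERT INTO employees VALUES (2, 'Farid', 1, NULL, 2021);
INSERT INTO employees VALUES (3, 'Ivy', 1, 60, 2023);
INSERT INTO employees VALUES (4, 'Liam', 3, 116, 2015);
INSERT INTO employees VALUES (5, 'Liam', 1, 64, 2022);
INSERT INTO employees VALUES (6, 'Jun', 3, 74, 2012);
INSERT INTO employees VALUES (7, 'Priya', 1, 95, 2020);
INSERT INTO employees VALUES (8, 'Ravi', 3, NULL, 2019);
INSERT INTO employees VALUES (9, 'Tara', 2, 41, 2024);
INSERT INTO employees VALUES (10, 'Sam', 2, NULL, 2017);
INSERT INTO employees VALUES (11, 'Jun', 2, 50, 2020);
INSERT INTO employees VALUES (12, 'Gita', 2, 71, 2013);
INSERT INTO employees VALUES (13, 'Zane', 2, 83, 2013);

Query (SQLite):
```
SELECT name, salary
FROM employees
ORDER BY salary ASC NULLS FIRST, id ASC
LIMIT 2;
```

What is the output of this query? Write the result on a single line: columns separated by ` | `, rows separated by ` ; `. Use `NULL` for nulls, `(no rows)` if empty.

Farid | NULL ; Ravi | NULL

Sort by salary asc, tiebreak id asc: (NULL, id=2), (NULL, id=8), (NULL, id=10), (41, id=9), (50, id=11) …. Take first 2.
NULLS FIRST: NULL salary rows go before all non-NULL rows (among themselves ordered by id asc).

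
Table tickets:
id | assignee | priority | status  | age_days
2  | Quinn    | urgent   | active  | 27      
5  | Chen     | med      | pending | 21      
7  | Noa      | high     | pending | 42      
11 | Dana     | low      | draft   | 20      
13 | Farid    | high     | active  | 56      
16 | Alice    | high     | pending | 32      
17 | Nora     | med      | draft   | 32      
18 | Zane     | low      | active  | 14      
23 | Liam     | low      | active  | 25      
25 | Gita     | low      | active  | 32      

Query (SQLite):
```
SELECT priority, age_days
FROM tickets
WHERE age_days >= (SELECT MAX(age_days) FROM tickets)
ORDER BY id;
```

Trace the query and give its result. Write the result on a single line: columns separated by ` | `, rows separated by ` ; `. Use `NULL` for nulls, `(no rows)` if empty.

high | 56

Scalar subquery: MAX(age_days) over all tickets rows = 56.
Keep rows where age_days >= that value.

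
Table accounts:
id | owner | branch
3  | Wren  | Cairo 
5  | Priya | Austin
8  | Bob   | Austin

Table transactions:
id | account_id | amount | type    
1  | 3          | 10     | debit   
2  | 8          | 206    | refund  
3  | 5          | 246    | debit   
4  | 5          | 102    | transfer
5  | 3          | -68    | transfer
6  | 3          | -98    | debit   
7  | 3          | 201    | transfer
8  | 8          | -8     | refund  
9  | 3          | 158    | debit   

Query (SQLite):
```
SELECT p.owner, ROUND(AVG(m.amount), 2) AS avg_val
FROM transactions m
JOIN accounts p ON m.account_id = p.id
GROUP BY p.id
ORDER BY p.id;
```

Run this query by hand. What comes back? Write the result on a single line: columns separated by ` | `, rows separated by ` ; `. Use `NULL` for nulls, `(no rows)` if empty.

Wren | 40.6 ; Priya | 174 ; Bob | 99

Join each transactions row to its accounts via account_id.
Group joined rows by accounts.id; compute ROUND(AVG(m.amount), 2) per group.
  3: ids {1, 5, 6, 7, 9} → ROUND(AVG(m.amount), 2)=40.6
  5: ids {3, 4} → ROUND(AVG(m.amount), 2)=174
  8: ids {2, 8} → ROUND(AVG(m.amount), 2)=99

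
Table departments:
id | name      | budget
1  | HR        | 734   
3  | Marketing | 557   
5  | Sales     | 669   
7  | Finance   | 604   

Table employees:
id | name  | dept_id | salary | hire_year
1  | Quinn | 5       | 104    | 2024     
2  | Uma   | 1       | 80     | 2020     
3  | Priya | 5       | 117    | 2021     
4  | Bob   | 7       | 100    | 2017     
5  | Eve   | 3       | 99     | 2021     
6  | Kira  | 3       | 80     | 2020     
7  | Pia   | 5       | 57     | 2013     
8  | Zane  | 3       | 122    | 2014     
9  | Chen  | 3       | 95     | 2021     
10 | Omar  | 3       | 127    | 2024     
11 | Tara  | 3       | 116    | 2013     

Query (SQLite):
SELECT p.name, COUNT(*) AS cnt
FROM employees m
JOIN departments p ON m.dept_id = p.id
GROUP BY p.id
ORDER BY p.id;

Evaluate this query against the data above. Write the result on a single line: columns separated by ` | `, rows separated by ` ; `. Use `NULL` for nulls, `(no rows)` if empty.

HR | 1 ; Marketing | 6 ; Sales | 3 ; Finance | 1

Join each employees row to its departments via dept_id.
Group joined rows by departments.id; compute COUNT(*) per group.
  1: ids {2} → COUNT(*)=1
  3: ids {5, 6, 8, 9, 10, 11} → COUNT(*)=6
  5: ids {1, 3, 7} → COUNT(*)=3
  7: ids {4} → COUNT(*)=1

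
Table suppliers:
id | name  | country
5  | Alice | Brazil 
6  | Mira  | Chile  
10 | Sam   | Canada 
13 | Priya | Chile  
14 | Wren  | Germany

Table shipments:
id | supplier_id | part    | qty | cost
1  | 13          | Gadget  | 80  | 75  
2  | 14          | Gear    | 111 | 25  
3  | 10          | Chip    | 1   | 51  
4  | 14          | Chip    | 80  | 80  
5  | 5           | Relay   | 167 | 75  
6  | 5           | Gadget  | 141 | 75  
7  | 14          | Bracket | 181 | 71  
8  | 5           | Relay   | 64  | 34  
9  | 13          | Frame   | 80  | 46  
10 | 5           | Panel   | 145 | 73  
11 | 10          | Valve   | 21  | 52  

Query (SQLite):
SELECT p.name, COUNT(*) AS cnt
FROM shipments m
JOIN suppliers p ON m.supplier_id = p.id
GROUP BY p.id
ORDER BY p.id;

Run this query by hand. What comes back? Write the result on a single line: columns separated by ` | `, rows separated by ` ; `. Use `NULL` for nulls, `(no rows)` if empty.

Alice | 4 ; Sam | 2 ; Priya | 2 ; Wren | 3

Join each shipments row to its suppliers via supplier_id.
Group joined rows by suppliers.id; compute COUNT(*) per group.
  5: ids {5, 6, 8, 10} → COUNT(*)=4
  10: ids {3, 11} → COUNT(*)=2
  13: ids {1, 9} → COUNT(*)=2
  14: ids {2, 4, 7} → COUNT(*)=3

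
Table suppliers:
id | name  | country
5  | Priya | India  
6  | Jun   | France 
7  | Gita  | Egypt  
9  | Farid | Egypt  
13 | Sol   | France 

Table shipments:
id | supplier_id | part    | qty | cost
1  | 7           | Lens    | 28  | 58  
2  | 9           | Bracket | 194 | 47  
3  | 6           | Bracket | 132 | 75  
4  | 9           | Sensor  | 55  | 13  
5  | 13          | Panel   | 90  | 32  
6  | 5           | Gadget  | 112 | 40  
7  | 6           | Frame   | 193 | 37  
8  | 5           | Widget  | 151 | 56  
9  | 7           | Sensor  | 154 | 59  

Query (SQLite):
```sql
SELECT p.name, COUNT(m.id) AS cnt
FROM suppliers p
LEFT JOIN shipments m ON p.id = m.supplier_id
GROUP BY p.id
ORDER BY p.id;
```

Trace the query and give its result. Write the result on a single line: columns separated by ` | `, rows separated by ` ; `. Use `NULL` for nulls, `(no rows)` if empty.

Priya | 2 ; Jun | 2 ; Gita | 2 ; Farid | 2 ; Sol | 1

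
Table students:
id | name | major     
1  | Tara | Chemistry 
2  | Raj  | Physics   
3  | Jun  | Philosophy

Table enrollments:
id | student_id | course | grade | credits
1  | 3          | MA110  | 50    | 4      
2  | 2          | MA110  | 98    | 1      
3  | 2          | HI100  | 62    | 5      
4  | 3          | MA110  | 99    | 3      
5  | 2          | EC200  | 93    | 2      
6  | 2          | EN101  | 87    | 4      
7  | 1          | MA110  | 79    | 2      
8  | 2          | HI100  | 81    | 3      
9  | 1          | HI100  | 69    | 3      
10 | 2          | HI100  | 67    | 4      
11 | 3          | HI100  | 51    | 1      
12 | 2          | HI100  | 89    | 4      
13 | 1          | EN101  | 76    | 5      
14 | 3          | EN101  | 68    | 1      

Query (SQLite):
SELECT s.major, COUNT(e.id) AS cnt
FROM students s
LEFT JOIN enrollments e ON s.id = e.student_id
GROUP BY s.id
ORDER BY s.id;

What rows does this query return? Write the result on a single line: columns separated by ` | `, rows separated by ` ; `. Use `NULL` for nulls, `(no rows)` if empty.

LEFT JOIN keeps every students row; unmatched ones get NULL for enrollments columns.
Group by students.id and compute COUNT(e.id). COUNT(col) of an all-NULL group is 0.
  1: ids {7, 9, 13} → COUNT(e.id)=3
  2: ids {2, 3, 5, 6, 8, 10, 12} → COUNT(e.id)=7
  3: ids {1, 4, 11, 14} → COUNT(e.id)=4

Chemistry | 3 ; Physics | 7 ; Philosophy | 4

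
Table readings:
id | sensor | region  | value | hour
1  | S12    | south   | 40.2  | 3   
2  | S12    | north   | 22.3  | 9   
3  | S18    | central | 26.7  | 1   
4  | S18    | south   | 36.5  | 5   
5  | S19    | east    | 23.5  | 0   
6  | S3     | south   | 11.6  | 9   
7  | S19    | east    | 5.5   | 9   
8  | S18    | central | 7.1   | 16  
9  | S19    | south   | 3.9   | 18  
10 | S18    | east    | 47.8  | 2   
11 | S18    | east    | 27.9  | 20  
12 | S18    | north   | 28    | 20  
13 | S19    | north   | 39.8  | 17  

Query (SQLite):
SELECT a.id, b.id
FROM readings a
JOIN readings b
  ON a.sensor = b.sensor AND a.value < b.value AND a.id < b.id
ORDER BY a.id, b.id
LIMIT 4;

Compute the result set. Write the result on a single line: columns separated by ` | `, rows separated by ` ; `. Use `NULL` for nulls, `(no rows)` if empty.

3 | 4 ; 3 | 10 ; 3 | 11 ; 3 | 12

Pairs (a,b) with same sensor, a.value < b.value, a.id < b.id.
sensor groups: S12:{1,2} S18:{3,4,8,10,11,12} S19:{5,7,9,13} S3:{6}
Ordered by (a.id, b.id); first 4.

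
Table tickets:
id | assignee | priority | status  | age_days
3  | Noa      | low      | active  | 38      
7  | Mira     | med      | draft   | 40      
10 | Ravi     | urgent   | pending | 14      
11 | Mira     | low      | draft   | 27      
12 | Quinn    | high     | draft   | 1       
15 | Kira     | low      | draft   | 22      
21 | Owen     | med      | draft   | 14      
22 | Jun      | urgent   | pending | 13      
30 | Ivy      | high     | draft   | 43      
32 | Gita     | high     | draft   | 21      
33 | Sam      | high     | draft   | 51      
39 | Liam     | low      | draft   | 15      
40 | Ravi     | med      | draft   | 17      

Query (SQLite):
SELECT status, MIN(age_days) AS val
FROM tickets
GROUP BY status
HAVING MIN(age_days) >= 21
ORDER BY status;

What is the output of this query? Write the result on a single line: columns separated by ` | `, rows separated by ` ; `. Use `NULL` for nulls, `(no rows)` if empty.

Partition tickets by status; compute MIN(age_days) within each group.
HAVING: keep groups where MIN(age_days) >= 21.
  active: ids {3} → MIN(age_days)=38
  draft: ids {7, 11, 12, 15, 21, 30, 32, 33, 39, 40} → MIN(age_days)=1
  pending: ids {10, 22} → MIN(age_days)=13

active | 38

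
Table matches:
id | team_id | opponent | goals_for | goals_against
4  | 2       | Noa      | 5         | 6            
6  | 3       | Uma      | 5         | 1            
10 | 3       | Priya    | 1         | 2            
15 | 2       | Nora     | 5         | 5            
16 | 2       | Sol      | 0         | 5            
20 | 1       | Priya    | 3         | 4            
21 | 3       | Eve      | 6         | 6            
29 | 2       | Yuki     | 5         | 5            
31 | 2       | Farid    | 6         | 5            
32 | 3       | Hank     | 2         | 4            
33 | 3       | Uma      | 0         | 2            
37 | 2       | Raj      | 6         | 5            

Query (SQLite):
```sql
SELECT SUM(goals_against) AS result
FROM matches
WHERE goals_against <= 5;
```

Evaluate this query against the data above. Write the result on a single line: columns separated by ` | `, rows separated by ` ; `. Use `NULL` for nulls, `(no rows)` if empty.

Rows where goals_against <= 5 → goals_against values: [1, 2, 5, 5, 4, 5, 5, 4, 2, 5].
SUM of non-NULL values = 38.

38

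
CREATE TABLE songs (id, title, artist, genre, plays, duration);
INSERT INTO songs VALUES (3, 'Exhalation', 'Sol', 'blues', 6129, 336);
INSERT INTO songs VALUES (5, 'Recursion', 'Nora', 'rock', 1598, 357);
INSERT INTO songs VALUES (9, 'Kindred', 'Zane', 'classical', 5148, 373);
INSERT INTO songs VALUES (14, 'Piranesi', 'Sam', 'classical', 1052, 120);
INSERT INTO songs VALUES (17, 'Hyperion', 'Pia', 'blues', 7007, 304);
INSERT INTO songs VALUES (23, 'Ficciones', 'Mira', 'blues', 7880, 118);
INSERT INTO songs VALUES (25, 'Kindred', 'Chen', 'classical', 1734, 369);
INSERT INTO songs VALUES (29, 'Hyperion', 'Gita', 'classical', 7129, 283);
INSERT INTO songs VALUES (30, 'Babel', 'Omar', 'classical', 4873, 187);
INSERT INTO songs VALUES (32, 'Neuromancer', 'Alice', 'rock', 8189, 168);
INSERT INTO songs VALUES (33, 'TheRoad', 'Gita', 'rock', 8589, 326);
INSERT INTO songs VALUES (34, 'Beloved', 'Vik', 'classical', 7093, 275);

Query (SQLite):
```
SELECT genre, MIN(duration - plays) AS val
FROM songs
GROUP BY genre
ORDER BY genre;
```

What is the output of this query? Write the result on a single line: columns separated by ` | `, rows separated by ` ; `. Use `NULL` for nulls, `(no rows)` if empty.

For each row compute duration - plays.
Group by genre; take MIN of the expression per group.
  blues: ids {3, 17, 23} → MIN(duration - plays)=-7762
  classical: ids {9, 14, 25, 29, 30, 34} → MIN(duration - plays)=-6846
  rock: ids {5, 32, 33} → MIN(duration - plays)=-8263

blues | -7762 ; classical | -6846 ; rock | -8263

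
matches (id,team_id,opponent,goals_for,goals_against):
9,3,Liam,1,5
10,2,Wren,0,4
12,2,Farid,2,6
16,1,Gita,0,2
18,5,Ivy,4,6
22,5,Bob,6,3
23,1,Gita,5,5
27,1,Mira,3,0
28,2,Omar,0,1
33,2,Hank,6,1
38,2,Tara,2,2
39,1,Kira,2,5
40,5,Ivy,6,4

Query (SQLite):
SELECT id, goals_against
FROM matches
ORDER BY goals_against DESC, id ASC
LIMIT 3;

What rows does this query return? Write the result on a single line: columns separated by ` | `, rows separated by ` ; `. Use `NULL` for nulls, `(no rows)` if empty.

12 | 6 ; 18 | 6 ; 9 | 5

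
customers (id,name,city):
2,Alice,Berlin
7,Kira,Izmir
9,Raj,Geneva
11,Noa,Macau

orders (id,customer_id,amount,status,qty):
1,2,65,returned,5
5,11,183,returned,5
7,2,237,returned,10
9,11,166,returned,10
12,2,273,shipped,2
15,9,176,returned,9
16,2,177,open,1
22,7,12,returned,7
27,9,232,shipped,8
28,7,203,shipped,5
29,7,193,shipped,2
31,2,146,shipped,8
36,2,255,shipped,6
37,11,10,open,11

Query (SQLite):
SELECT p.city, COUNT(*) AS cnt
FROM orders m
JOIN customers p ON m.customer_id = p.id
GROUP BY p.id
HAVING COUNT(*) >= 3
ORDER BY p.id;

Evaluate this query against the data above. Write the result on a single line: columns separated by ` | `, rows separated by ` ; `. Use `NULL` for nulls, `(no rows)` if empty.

Join each orders row to its customers via customer_id.
Group joined rows by customers.id; compute COUNT(*) per group.
HAVING: keep groups with count ≥ 3.
  2: ids {1, 7, 12, 16, 31, 36} → COUNT(*)=6
  7: ids {22, 28, 29} → COUNT(*)=3
  9: ids {15, 27} → COUNT(*)=2
  11: ids {5, 9, 37} → COUNT(*)=3

Berlin | 6 ; Izmir | 3 ; Macau | 3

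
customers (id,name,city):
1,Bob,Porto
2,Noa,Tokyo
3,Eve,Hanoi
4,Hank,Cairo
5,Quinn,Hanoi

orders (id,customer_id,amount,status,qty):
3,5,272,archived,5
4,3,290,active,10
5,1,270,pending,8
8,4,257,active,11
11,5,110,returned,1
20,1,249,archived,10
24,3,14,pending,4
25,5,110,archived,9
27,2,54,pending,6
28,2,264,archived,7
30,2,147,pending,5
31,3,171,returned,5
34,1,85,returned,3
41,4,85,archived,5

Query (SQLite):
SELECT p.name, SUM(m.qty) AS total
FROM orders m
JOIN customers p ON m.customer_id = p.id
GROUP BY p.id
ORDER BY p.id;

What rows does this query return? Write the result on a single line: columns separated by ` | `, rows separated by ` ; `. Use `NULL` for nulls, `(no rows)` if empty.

Join each orders row to its customers via customer_id.
Group joined rows by customers.id; compute SUM(m.qty) per group.
  1: ids {5, 20, 34} → SUM(m.qty)=21
  2: ids {27, 28, 30} → SUM(m.qty)=18
  3: ids {4, 24, 31} → SUM(m.qty)=19
  4: ids {8, 41} → SUM(m.qty)=16
  5: ids {3, 11, 25} → SUM(m.qty)=15

Bob | 21 ; Noa | 18 ; Eve | 19 ; Hank | 16 ; Quinn | 15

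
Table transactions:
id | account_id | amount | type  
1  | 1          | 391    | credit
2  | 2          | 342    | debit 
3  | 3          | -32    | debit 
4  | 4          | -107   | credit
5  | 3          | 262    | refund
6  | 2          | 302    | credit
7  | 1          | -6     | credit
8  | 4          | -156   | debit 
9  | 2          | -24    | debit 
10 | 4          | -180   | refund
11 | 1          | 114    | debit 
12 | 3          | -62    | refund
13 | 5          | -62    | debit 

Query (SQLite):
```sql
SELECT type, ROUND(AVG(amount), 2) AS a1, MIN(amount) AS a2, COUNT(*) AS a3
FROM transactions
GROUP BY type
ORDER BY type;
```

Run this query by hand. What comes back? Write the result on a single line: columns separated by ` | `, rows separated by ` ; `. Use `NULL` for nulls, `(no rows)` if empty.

credit | 145 | -107 | 4 ; debit | 30.33 | -156 | 6 ; refund | 6.67 | -180 | 3

Group transactions by type.
Per group compute: ROUND(AVG(amount), 2), MIN(amount), COUNT(*).
  credit: ids {1, 4, 6, 7} → ROUND(AVG(amount), 2)=145, MIN(amount)=-107, COUNT(*)=4
  debit: ids {2, 3, 8, 9, 11, 13} → ROUND(AVG(amount), 2)=30.33, MIN(amount)=-156, COUNT(*)=6
  refund: ids {5, 10, 12} → ROUND(AVG(amount), 2)=6.67, MIN(amount)=-180, COUNT(*)=3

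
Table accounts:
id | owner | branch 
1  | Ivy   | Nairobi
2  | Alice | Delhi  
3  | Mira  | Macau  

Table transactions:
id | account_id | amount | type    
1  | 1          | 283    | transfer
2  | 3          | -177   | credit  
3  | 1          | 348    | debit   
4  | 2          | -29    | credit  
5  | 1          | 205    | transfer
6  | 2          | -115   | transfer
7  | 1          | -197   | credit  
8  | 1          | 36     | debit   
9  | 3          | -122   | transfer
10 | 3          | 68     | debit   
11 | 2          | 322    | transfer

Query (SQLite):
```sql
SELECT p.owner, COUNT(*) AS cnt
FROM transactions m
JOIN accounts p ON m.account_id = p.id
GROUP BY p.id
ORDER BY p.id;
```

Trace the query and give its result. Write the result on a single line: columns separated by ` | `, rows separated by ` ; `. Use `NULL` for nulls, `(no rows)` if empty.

Join each transactions row to its accounts via account_id.
Group joined rows by accounts.id; compute COUNT(*) per group.
  1: ids {1, 3, 5, 7, 8} → COUNT(*)=5
  2: ids {4, 6, 11} → COUNT(*)=3
  3: ids {2, 9, 10} → COUNT(*)=3

Ivy | 5 ; Alice | 3 ; Mira | 3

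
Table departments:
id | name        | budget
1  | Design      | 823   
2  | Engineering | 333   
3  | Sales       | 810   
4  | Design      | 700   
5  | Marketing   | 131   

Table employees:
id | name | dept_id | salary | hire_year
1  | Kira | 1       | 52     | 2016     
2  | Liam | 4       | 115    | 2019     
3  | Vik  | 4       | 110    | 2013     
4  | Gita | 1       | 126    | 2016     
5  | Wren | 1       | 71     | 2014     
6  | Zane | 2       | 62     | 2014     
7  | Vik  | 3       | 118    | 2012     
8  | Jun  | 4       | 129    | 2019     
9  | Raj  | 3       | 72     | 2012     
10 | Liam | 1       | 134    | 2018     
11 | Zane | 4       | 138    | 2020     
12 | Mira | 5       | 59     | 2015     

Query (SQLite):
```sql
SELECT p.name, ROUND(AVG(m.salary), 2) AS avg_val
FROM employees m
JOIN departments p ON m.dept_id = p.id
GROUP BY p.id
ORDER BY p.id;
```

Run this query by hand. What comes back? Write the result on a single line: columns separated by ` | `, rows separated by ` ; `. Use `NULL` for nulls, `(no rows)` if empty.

Design | 95.75 ; Engineering | 62 ; Sales | 95 ; Design | 123 ; Marketing | 59

Join each employees row to its departments via dept_id.
Group joined rows by departments.id; compute ROUND(AVG(m.salary), 2) per group.
  1: ids {1, 4, 5, 10} → ROUND(AVG(m.salary), 2)=95.75
  2: ids {6} → ROUND(AVG(m.salary), 2)=62
  3: ids {7, 9} → ROUND(AVG(m.salary), 2)=95
  4: ids {2, 3, 8, 11} → ROUND(AVG(m.salary), 2)=123
  5: ids {12} → ROUND(AVG(m.salary), 2)=59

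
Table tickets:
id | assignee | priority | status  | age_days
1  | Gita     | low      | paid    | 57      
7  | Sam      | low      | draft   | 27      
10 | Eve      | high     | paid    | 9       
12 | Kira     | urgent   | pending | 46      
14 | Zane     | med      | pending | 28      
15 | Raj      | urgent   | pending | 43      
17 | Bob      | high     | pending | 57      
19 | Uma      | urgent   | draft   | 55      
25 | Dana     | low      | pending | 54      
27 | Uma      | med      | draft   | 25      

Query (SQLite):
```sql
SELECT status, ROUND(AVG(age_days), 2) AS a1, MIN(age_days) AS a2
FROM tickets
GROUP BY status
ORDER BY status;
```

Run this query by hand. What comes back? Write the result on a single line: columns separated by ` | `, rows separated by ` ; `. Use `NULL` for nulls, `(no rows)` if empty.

draft | 35.67 | 25 ; paid | 33 | 9 ; pending | 45.6 | 28

Group tickets by status.
Per group compute: ROUND(AVG(age_days), 2), MIN(age_days).
  draft: ids {7, 19, 27} → ROUND(AVG(age_days), 2)=35.67, MIN(age_days)=25
  paid: ids {1, 10} → ROUND(AVG(age_days), 2)=33, MIN(age_days)=9
  pending: ids {12, 14, 15, 17, 25} → ROUND(AVG(age_days), 2)=45.6, MIN(age_days)=28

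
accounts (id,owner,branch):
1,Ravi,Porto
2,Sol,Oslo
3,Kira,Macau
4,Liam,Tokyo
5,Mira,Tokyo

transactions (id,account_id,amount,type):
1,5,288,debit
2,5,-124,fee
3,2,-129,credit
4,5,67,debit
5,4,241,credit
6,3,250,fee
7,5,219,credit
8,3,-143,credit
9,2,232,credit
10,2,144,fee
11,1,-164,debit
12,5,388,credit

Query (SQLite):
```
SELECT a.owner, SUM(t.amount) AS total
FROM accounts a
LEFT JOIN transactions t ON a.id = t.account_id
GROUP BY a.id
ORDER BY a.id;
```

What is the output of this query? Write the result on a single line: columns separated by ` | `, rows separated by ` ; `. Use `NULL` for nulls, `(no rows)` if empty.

Ravi | -164 ; Sol | 247 ; Kira | 107 ; Liam | 241 ; Mira | 838

LEFT JOIN keeps every accounts row; unmatched ones get NULL for transactions columns.
Group by accounts.id and compute SUM(t.amount). SUM over an all-NULL group is NULL.
  1: ids {11} → SUM(t.amount)=-164
  2: ids {3, 9, 10} → SUM(t.amount)=247
  3: ids {6, 8} → SUM(t.amount)=107
  4: ids {5} → SUM(t.amount)=241
  5: ids {1, 2, 4, 7, 12} → SUM(t.amount)=838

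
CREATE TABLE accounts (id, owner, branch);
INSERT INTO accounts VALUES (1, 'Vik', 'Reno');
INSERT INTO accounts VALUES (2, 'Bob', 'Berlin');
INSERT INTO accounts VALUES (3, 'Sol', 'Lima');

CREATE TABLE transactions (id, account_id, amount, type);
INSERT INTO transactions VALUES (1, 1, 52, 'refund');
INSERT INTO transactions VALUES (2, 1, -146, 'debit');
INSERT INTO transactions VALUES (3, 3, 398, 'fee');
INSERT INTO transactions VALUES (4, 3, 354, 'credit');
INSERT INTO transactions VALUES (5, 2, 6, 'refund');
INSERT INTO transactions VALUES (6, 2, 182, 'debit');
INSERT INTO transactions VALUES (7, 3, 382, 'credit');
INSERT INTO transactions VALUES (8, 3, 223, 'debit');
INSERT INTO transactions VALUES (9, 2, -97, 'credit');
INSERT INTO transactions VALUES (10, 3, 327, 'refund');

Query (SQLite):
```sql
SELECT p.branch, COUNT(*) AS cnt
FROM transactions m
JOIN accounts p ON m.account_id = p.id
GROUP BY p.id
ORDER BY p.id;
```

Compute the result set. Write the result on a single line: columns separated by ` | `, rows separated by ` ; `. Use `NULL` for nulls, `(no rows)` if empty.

Reno | 2 ; Berlin | 3 ; Lima | 5

Join each transactions row to its accounts via account_id.
Group joined rows by accounts.id; compute COUNT(*) per group.
  1: ids {1, 2} → COUNT(*)=2
  2: ids {5, 6, 9} → COUNT(*)=3
  3: ids {3, 4, 7, 8, 10} → COUNT(*)=5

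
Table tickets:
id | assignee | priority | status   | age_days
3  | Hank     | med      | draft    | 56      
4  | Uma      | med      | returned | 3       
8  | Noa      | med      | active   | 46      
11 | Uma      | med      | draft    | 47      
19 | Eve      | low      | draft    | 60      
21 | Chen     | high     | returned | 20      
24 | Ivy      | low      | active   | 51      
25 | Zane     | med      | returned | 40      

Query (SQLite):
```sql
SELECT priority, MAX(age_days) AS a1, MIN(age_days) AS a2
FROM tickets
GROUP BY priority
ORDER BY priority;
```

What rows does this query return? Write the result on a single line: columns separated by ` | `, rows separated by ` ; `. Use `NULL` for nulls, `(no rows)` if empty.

Group tickets by priority.
Per group compute: MAX(age_days), MIN(age_days).
  high: ids {21} → MAX(age_days)=20, MIN(age_days)=20
  low: ids {19, 24} → MAX(age_days)=60, MIN(age_days)=51
  med: ids {3, 4, 8, 11, 25} → MAX(age_days)=56, MIN(age_days)=3

high | 20 | 20 ; low | 60 | 51 ; med | 56 | 3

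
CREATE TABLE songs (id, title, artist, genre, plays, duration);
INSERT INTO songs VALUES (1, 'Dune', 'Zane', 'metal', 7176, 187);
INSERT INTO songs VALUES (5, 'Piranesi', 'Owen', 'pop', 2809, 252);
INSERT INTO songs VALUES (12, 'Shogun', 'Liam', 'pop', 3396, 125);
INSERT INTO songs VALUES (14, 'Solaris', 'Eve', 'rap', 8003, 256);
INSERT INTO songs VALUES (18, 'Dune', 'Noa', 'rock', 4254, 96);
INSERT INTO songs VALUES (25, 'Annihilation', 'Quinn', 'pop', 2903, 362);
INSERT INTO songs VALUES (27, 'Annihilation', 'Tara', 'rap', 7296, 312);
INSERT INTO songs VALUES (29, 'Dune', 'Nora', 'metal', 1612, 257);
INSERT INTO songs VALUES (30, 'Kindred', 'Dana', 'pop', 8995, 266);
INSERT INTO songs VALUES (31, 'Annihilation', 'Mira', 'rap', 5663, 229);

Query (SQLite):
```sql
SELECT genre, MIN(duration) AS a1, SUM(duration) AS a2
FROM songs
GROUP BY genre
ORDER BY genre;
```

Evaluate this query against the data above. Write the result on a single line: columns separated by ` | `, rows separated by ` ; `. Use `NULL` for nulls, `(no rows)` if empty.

metal | 187 | 444 ; pop | 125 | 1005 ; rap | 229 | 797 ; rock | 96 | 96

Group songs by genre.
Per group compute: MIN(duration), SUM(duration).
  metal: ids {1, 29} → MIN(duration)=187, SUM(duration)=444
  pop: ids {5, 12, 25, 30} → MIN(duration)=125, SUM(duration)=1005
  rap: ids {14, 27, 31} → MIN(duration)=229, SUM(duration)=797
  rock: ids {18} → MIN(duration)=96, SUM(duration)=96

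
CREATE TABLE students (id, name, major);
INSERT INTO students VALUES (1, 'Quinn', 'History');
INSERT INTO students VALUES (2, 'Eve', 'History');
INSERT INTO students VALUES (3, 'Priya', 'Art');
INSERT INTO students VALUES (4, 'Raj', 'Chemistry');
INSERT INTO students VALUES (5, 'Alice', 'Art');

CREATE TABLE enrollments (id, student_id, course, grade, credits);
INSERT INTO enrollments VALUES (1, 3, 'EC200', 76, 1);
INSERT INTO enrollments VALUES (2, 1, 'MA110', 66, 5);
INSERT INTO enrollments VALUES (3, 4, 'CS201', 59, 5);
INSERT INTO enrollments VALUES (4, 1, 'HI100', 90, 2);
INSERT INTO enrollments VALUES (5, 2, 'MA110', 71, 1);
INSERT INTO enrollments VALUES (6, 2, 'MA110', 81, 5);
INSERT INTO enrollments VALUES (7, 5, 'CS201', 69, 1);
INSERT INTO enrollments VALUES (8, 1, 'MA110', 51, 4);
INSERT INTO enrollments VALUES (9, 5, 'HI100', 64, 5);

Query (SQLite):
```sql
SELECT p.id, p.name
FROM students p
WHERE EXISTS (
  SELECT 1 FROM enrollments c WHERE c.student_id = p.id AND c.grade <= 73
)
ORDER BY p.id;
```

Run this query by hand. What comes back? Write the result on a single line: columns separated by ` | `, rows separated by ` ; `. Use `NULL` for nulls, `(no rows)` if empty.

1 | Quinn ; 2 | Eve ; 4 | Raj ; 5 | Alice

For each students row, check whether any enrollments with matching student_id has grade <= 73.
Keep rows where that is true.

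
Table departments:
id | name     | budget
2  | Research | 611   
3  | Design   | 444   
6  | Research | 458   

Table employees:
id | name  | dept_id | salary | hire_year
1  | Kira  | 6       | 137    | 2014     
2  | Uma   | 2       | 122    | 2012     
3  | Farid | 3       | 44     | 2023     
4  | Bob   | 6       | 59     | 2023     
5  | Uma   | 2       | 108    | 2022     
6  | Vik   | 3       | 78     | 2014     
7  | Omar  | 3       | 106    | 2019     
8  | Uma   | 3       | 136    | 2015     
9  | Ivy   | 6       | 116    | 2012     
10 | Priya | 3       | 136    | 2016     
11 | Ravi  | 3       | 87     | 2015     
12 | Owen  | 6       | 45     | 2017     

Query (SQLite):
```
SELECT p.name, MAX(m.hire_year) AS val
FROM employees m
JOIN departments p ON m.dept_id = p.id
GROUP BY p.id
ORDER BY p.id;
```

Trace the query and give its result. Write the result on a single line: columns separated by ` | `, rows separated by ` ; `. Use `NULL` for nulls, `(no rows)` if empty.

Join each employees row to its departments via dept_id.
Group joined rows by departments.id; compute MAX(m.hire_year) per group.
  2: ids {2, 5} → MAX(m.hire_year)=2022
  3: ids {3, 6, 7, 8, 10, 11} → MAX(m.hire_year)=2023
  6: ids {1, 4, 9, 12} → MAX(m.hire_year)=2023

Research | 2022 ; Design | 2023 ; Research | 2023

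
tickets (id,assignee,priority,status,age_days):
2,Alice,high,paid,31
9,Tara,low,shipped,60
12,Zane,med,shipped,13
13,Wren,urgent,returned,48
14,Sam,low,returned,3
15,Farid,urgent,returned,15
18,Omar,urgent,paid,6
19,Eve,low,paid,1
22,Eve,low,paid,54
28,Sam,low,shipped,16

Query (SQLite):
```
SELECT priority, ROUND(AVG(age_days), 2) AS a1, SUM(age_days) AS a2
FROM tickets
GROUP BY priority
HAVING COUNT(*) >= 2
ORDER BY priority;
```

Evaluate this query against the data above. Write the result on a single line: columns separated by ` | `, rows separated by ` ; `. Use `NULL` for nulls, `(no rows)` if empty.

low | 26.8 | 134 ; urgent | 23 | 69

Group tickets by priority.
Per group compute: ROUND(AVG(age_days), 2), SUM(age_days).
HAVING: drop groups with fewer than 2 rows.
  high: ids {2} → ROUND(AVG(age_days), 2)=31, SUM(age_days)=31
  low: ids {9, 14, 19, 22, 28} → ROUND(AVG(age_days), 2)=26.8, SUM(age_days)=134
  med: ids {12} → ROUND(AVG(age_days), 2)=13, SUM(age_days)=13
  urgent: ids {13, 15, 18} → ROUND(AVG(age_days), 2)=23, SUM(age_days)=69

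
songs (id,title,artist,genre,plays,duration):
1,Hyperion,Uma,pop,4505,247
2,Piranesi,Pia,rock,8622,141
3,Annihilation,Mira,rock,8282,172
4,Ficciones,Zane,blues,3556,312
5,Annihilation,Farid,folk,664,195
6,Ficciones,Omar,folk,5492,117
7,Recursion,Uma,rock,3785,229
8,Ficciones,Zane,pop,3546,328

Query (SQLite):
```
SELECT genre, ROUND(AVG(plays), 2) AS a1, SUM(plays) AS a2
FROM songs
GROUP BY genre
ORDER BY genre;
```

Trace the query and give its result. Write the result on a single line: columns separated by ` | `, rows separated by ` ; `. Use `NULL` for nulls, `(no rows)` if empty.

blues | 3556 | 3556 ; folk | 3078 | 6156 ; pop | 4025.5 | 8051 ; rock | 6896.33 | 20689

Group songs by genre.
Per group compute: ROUND(AVG(plays), 2), SUM(plays).
  blues: ids {4} → ROUND(AVG(plays), 2)=3556, SUM(plays)=3556
  folk: ids {5, 6} → ROUND(AVG(plays), 2)=3078, SUM(plays)=6156
  pop: ids {1, 8} → ROUND(AVG(plays), 2)=4025.5, SUM(plays)=8051
  rock: ids {2, 3, 7} → ROUND(AVG(plays), 2)=6896.33, SUM(plays)=20689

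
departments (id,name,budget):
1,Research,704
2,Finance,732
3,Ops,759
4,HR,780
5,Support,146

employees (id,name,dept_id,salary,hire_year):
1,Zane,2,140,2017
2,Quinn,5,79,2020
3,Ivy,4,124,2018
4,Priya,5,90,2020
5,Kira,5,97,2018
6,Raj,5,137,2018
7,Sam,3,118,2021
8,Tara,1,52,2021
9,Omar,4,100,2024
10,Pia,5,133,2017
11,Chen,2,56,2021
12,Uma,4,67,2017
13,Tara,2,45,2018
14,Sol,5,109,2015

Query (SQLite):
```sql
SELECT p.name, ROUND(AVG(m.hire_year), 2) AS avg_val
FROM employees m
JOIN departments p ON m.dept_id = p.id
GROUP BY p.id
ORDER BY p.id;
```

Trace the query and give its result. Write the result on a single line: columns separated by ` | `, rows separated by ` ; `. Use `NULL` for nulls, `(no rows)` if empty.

Join each employees row to its departments via dept_id.
Group joined rows by departments.id; compute ROUND(AVG(m.hire_year), 2) per group.
  1: ids {8} → ROUND(AVG(m.hire_year), 2)=2021
  2: ids {1, 11, 13} → ROUND(AVG(m.hire_year), 2)=2018.67
  3: ids {7} → ROUND(AVG(m.hire_year), 2)=2021
  4: ids {3, 9, 12} → ROUND(AVG(m.hire_year), 2)=2019.67
  5: ids {2, 4, 5, 6, 10, 14} → ROUND(AVG(m.hire_year), 2)=2018

Research | 2021 ; Finance | 2018.67 ; Ops | 2021 ; HR | 2019.67 ; Support | 2018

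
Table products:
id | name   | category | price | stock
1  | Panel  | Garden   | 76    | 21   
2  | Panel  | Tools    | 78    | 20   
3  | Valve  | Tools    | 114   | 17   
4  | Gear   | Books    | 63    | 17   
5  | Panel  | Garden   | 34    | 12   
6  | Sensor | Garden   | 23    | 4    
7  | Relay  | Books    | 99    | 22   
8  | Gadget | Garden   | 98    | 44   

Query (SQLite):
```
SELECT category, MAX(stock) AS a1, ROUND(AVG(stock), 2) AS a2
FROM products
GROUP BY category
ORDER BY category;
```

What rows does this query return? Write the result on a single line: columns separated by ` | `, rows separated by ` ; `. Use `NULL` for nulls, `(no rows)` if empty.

Group products by category.
Per group compute: MAX(stock), ROUND(AVG(stock), 2).
  Books: ids {4, 7} → MAX(stock)=22, ROUND(AVG(stock), 2)=19.5
  Garden: ids {1, 5, 6, 8} → MAX(stock)=44, ROUND(AVG(stock), 2)=20.25
  Tools: ids {2, 3} → MAX(stock)=20, ROUND(AVG(stock), 2)=18.5

Books | 22 | 19.5 ; Garden | 44 | 20.25 ; Tools | 20 | 18.5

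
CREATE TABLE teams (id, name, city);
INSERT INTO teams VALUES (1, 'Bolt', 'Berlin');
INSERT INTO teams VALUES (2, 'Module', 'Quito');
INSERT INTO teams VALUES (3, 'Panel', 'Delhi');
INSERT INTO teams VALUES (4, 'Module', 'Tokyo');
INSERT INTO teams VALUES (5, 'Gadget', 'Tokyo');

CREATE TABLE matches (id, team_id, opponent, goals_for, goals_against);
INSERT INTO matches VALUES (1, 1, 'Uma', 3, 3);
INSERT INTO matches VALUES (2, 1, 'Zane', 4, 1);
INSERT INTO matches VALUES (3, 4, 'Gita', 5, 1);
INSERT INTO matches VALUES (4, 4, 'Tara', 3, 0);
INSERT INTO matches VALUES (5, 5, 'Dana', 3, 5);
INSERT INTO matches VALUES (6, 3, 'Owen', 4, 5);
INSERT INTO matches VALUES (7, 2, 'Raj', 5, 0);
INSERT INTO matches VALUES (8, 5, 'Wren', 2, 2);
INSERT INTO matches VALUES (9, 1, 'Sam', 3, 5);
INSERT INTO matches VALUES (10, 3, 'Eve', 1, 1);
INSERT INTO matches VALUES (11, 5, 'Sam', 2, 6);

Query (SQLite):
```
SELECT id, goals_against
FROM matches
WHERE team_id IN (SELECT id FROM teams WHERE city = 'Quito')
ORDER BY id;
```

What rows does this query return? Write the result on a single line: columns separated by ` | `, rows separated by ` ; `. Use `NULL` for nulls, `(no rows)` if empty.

7 | 0

Inner query: teams.id where city = 'Quito'.
Outer: keep matches rows whose team_id is in that set.
Inner query → {2}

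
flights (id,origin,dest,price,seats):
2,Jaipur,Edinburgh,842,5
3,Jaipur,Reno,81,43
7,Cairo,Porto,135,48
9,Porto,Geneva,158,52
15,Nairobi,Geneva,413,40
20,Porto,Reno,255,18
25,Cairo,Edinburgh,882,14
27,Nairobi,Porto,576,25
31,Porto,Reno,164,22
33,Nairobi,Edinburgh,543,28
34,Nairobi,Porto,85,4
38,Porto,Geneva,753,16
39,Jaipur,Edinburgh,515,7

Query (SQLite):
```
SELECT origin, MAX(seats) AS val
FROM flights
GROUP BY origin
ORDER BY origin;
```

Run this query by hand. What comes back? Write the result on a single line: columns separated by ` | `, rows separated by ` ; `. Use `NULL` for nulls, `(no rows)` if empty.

Partition flights by origin; compute MAX(seats) within each group.
  Cairo: ids {7, 25} → MAX(seats)=48
  Jaipur: ids {2, 3, 39} → MAX(seats)=43
  Nairobi: ids {15, 27, 33, 34} → MAX(seats)=40
  Porto: ids {9, 20, 31, 38} → MAX(seats)=52

Cairo | 48 ; Jaipur | 43 ; Nairobi | 40 ; Porto | 52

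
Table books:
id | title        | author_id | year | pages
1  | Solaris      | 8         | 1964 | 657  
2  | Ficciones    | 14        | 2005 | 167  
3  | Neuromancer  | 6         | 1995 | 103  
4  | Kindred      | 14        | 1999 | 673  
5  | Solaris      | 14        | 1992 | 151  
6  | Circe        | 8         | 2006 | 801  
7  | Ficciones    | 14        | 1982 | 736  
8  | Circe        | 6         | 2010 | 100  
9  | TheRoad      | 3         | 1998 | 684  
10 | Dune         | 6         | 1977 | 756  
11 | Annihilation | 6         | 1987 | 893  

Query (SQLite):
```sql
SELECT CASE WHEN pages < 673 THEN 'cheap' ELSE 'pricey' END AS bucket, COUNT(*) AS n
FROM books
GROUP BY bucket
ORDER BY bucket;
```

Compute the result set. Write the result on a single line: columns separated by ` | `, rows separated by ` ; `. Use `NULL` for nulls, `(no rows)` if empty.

cheap | 5 ; pricey | 6

Bucket rows by pages < 673 → 'cheap' else 'pricey'; count each bucket.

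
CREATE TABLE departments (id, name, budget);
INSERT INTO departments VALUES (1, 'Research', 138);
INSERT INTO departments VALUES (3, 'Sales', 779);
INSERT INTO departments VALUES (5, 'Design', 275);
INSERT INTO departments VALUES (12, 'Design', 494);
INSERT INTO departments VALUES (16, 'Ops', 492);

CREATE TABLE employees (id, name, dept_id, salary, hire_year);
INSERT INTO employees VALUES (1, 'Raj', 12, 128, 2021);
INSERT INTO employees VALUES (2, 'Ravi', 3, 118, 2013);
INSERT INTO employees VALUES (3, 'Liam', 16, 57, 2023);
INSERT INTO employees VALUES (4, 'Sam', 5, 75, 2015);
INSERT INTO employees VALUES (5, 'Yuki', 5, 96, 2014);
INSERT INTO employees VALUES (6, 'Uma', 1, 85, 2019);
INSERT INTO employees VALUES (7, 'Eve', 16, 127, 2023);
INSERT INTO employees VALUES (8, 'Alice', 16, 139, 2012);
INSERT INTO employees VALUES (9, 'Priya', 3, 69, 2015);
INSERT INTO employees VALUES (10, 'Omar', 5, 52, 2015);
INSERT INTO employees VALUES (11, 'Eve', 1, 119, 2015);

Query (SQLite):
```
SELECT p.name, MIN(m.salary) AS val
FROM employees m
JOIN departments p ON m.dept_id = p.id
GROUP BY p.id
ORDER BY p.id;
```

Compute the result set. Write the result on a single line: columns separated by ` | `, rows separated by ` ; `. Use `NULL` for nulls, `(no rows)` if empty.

Join each employees row to its departments via dept_id.
Group joined rows by departments.id; compute MIN(m.salary) per group.
  1: ids {6, 11} → MIN(m.salary)=85
  3: ids {2, 9} → MIN(m.salary)=69
  5: ids {4, 5, 10} → MIN(m.salary)=52
  12: ids {1} → MIN(m.salary)=128
  16: ids {3, 7, 8} → MIN(m.salary)=57

Research | 85 ; Sales | 69 ; Design | 52 ; Design | 128 ; Ops | 57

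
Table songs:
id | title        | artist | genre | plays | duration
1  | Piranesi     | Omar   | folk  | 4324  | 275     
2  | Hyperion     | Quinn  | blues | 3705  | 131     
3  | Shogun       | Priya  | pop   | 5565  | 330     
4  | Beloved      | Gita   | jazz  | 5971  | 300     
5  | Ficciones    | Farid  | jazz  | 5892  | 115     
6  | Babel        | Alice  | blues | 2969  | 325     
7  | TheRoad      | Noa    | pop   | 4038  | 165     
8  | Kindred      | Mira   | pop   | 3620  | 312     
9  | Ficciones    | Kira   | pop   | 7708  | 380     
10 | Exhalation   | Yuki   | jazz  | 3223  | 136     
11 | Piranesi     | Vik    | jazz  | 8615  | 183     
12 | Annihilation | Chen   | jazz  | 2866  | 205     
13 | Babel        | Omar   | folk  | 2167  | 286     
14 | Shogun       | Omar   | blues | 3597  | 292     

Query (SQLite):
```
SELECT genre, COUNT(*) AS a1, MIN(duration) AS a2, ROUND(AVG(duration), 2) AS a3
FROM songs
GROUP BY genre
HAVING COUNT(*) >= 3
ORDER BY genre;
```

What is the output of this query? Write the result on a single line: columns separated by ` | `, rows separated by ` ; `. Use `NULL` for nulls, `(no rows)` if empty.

blues | 3 | 131 | 249.33 ; jazz | 5 | 115 | 187.8 ; pop | 4 | 165 | 296.75

Group songs by genre.
Per group compute: COUNT(*), MIN(duration), ROUND(AVG(duration), 2).
HAVING: drop groups with fewer than 3 rows.
  blues: ids {2, 6, 14} → COUNT(*)=3, MIN(duration)=131, ROUND(AVG(duration), 2)=249.33
  folk: ids {1, 13} → COUNT(*)=2, MIN(duration)=275, ROUND(AVG(duration), 2)=280.5
  jazz: ids {4, 5, 10, 11, 12} → COUNT(*)=5, MIN(duration)=115, ROUND(AVG(duration), 2)=187.8
  pop: ids {3, 7, 8, 9} → COUNT(*)=4, MIN(duration)=165, ROUND(AVG(duration), 2)=296.75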